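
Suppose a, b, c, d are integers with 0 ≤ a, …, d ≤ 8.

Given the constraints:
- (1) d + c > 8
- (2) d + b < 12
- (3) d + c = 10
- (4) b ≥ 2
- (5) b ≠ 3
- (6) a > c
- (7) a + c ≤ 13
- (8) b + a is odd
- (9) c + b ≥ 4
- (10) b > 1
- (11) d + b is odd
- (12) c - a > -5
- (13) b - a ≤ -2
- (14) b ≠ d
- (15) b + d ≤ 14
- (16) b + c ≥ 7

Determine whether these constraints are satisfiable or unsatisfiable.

One satisfying assignment is a = 7, b = 4, c = 3, d = 7.
For the less obvious constraints — constraint 1: d + c = 10; constraint 2: d + b = 11 — and the others hold by inspection.

Satisfiable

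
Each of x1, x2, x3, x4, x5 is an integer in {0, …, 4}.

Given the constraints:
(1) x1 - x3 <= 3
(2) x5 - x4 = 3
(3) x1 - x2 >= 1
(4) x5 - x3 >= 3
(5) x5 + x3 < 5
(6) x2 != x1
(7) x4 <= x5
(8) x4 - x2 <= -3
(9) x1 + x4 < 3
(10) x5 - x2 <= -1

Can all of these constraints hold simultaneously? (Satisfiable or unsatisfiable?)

Constraints 1, 3, 4, and 10 give x5 − x3 ≥ 3, x3 − x1 ≥ -3, x1 − x2 ≥ 1, x2 − x5 ≥ 1.
Adding all 4 inequalities: the left sides telescope to 0, and the right sides sum to 3 + (-3) + 1 + 1 = 2. So 0 ≥ 2, which is false.

Unsatisfiable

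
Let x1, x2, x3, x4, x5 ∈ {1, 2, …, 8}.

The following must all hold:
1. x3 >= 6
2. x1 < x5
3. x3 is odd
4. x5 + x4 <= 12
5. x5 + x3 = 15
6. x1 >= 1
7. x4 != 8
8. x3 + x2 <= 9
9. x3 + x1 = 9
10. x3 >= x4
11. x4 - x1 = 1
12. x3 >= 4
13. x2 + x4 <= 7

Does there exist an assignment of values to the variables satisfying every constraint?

Satisfiable

One satisfying assignment is x1 = 2, x2 = 1, x3 = 7, x4 = 3, x5 = 8.
For the less obvious constraints — constraint 4: x5 + x4 = 11; constraint 5: x5 + x3 = 15; constraint 8: x3 + x2 = 8 — and the others hold by inspection.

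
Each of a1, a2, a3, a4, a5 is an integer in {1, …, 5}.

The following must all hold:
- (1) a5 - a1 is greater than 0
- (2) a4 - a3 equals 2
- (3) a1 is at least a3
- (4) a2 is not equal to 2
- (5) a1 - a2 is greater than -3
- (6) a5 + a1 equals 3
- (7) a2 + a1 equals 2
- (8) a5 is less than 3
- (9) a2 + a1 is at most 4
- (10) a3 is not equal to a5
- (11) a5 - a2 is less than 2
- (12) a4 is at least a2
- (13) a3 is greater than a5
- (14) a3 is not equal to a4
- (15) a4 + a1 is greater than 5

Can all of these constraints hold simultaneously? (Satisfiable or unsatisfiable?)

Constraints 1, 3, and 13 give a3 ≤ a1, a1 < a5, a5 < a3. Chaining: a3 ≤ a1 < a5 < a3, which forces a3 < a3 — impossible.

Unsatisfiable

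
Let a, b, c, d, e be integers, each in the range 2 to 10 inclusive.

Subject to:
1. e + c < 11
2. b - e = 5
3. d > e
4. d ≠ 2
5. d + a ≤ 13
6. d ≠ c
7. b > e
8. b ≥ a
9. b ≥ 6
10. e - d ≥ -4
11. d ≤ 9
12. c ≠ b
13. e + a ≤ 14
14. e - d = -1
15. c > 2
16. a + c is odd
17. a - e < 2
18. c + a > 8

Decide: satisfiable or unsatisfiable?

Satisfiable

The assignment a = 6, b = 10, c = 5, d = 6, e = 5 works:
  constraint 1 holds since e + c = 10.
  constraint 2 holds since b - e = 5.
The rest check out directly.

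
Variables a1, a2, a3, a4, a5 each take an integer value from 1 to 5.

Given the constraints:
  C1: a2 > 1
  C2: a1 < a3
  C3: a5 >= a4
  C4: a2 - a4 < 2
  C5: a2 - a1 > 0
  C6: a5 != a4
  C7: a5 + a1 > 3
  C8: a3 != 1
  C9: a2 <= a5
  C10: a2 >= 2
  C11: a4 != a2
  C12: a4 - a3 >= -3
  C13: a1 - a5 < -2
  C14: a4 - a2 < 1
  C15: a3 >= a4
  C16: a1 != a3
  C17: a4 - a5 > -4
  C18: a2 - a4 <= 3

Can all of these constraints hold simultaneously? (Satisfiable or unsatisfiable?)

Satisfiable

Try a1 = 1, a2 = 3, a3 = 2, a4 = 2, a5 = 4.
Check constraint 4: a2 - a4 = 1; constraint 5: a2 - a1 = 2. The remaining constraints are straightforward to verify.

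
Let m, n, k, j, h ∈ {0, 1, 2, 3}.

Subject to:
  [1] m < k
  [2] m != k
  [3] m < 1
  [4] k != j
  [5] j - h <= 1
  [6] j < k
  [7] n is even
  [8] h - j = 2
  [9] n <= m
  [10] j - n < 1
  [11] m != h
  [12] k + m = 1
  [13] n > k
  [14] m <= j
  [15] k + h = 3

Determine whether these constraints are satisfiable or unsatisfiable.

Constraints 6, 9, 13, and 14 give m ≤ j, j < k, k < n, n ≤ m. Chaining: m ≤ j < k < n ≤ m, which forces m < m — impossible.

Unsatisfiable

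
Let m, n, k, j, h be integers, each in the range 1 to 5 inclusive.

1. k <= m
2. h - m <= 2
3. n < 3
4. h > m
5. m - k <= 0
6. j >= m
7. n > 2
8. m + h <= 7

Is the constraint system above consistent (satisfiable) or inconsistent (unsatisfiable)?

From constraint 7: n ≥ 3. From constraint 3: n ≤ 2. But 2 < 3, so no value of n works.

Unsatisfiable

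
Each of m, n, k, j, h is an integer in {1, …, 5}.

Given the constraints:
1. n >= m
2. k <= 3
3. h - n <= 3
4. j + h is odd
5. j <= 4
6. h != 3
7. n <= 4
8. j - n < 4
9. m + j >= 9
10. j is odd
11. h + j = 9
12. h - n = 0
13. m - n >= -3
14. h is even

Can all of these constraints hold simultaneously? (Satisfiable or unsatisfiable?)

Unsatisfiable

From constraints 1 and 7: m ≤ n ≤ 4. From constraint 5: j ≤ 4. Hence m + j ≤ 8. But constraint 9 requires m + j ≥ 9, and 9 > 8. Contradiction.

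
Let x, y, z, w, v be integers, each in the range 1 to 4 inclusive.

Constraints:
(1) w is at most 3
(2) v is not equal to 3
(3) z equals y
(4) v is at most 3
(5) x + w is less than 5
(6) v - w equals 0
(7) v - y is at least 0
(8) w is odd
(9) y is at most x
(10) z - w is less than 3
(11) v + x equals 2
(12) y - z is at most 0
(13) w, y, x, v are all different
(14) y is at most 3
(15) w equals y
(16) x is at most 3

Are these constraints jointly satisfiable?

Constraints 1, 4, 14, and 16 confine each of w, y, x, v to the 3 values {1, …, 3} (the domain already gives each ≥ 1).
Constraint 13 requires all 4 of them to be distinct, but only 3 values are available — impossible by the pigeonhole principle.

Unsatisfiable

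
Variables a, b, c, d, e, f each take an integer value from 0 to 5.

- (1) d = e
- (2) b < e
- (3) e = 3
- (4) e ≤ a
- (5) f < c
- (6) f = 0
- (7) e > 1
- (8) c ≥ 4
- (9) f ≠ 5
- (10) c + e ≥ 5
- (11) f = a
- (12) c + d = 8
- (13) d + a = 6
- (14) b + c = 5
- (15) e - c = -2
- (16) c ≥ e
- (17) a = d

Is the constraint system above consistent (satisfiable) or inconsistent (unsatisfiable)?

Unsatisfiable

Constraint 6 fixes f = 0 and constraint 3 fixes e = 3. Constraints 1, 11, and 17 give f = a = d = e, so f = e. But 0 ≠ 3 — contradiction.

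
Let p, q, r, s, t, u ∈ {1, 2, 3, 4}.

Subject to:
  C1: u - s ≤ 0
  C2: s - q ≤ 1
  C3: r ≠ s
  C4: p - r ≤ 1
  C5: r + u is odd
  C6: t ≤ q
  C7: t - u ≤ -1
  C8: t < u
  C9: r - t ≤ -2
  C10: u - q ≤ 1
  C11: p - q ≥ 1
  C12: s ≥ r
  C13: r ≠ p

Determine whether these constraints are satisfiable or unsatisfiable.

Unsatisfiable

Constraints 1, 2, 4, 7, 9, and 11 give p − q ≥ 1, q − s ≥ -1, s − u ≥ 0, u − t ≥ 1, t − r ≥ 2, r − p ≥ -1.
Adding all 6 inequalities: the left sides telescope to 0, and the right sides sum to 1 + (-1) + 0 + 1 + 2 + (-1) = 2. So 0 ≥ 2, which is false.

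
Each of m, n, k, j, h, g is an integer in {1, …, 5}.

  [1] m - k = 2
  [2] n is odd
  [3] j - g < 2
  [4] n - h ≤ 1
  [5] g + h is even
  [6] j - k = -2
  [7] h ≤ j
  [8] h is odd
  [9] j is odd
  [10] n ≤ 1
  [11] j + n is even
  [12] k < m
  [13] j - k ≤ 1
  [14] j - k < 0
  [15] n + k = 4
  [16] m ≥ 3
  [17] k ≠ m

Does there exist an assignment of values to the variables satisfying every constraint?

Setting (m, n, k, j, h, g) = (5, 1, 3, 1, 1, 1) satisfies everything: constraint 1: m - k = 2; constraint 3: j - g = 0; constraint 4: n - h = 0, and the others follow.

Satisfiable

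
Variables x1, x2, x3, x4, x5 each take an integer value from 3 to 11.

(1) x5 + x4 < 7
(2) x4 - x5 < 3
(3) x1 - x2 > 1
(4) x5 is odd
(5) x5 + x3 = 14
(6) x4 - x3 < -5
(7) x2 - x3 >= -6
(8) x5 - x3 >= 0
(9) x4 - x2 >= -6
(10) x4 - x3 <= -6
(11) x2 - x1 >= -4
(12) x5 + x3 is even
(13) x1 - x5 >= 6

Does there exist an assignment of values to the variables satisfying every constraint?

Unsatisfiable

Constraints 8, 9, 10, 11, and 13 give x2 − x1 ≥ -4, x1 − x5 ≥ 6, x5 − x3 ≥ 0, x3 − x4 ≥ 6, x4 − x2 ≥ -6.
Adding all 5 inequalities: the left sides telescope to 0, and the right sides sum to (-4) + 6 + 0 + 6 + (-6) = 2. So 0 ≥ 2, which is false.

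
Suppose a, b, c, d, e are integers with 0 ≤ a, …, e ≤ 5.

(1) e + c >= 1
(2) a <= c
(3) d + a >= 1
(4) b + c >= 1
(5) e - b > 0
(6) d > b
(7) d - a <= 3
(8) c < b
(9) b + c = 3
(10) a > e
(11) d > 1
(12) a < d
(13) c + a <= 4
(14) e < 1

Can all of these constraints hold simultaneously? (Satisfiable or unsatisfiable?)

Unsatisfiable

Constraints 2, 5, 8, and 10 give a ≤ c, c < b, b < e, e < a. Chaining: a ≤ c < b < e < a, which forces a < a — impossible.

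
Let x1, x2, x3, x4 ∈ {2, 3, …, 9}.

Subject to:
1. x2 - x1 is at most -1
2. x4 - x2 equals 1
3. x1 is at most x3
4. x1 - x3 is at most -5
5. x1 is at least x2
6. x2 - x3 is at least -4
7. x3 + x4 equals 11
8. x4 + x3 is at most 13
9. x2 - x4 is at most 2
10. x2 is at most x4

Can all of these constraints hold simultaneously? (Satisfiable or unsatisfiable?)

Constraints 1, 4, and 6 give x3 − x1 ≥ 5, x1 − x2 ≥ 1, x2 − x3 ≥ -4.
Adding all 3 inequalities: the left sides telescope to 0, and the right sides sum to 5 + 1 + (-4) = 2. So 0 ≥ 2, which is false.

Unsatisfiable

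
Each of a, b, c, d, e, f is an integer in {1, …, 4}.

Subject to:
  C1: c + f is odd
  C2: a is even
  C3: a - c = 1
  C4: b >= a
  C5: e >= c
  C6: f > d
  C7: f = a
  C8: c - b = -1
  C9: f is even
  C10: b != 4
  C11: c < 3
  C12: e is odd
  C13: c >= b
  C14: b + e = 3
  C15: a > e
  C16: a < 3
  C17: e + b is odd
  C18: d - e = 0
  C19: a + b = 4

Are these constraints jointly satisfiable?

Constraints 4, 5, 13, and 15 give a ≤ b, b ≤ c, c ≤ e, e < a. Chaining: a ≤ b ≤ c ≤ e < a, which forces a < a — impossible.

Unsatisfiable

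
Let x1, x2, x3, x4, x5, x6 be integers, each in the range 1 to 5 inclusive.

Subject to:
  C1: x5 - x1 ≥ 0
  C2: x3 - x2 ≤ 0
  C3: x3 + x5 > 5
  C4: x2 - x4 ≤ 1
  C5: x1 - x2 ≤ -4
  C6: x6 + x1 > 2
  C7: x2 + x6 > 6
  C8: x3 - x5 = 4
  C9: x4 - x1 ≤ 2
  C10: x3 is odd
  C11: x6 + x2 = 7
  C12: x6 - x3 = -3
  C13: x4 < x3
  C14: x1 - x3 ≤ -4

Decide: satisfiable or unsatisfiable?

Unsatisfiable

Constraints 2, 4, 9, and 14 give x1 − x4 ≥ -2, x4 − x2 ≥ -1, x2 − x3 ≥ 0, x3 − x1 ≥ 4.
Adding all 4 inequalities: the left sides telescope to 0, and the right sides sum to (-2) + (-1) + 0 + 4 = 1. So 0 ≥ 1, which is false.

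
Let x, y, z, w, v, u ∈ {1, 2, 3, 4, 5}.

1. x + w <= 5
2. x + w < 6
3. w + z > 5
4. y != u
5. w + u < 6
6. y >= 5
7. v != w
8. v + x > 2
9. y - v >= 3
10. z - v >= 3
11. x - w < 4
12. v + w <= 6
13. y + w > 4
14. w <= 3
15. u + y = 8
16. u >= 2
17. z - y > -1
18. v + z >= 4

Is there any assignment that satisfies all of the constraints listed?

Satisfiable

Try x = 3, y = 5, z = 5, w = 1, v = 2, u = 3.
Check constraint 1: x + w = 4; constraint 2: x + w = 4. The remaining constraints are straightforward to verify.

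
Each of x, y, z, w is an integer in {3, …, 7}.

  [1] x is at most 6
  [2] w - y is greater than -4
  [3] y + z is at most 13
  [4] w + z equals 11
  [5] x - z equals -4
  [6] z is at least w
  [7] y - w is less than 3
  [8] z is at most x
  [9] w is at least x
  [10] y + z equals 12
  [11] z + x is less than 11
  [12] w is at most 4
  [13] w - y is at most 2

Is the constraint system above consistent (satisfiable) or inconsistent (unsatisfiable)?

From constraint 12: w ≤ 4. From constraints 1 and 8: z ≤ x ≤ 6. Hence w + z ≤ 10. But constraint 4 requires w + z = 11, and 11 > 10. Contradiction.

Unsatisfiable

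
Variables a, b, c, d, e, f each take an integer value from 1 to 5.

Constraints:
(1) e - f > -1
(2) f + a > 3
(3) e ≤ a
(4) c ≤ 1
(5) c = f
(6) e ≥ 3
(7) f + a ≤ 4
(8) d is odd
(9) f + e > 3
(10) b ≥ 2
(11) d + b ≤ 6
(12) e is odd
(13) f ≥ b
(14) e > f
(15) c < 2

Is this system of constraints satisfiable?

From constraints 10 and 13: f ≥ b ≥ 2. From constraints 3 and 6: a ≥ e ≥ 3. Hence f + a ≥ 5. But constraint 7 requires f + a ≤ 4, and 4 < 5. Contradiction.

Unsatisfiable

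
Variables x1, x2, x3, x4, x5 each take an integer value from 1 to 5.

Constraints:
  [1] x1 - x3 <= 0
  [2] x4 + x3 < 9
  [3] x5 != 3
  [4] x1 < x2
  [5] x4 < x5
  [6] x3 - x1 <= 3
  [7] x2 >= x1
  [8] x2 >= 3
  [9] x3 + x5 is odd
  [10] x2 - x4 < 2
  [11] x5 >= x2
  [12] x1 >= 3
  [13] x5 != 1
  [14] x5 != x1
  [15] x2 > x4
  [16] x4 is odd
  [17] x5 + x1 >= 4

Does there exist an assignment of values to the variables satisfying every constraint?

Setting (x1, x2, x3, x4, x5) = (3, 4, 3, 3, 4) satisfies everything: constraint 1: x1 - x3 = 0; constraint 2: x4 + x3 = 6, and the others follow.

Satisfiable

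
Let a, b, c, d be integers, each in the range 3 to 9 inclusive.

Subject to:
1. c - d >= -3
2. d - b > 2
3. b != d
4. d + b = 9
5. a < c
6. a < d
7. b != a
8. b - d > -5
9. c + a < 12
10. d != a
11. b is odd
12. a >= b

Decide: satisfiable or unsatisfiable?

The assignment a = 5, b = 3, c = 6, d = 6 works:
  constraint 1 holds since c - d = 0.
  constraint 2 holds since d - b = 3.
The rest check out directly.

Satisfiable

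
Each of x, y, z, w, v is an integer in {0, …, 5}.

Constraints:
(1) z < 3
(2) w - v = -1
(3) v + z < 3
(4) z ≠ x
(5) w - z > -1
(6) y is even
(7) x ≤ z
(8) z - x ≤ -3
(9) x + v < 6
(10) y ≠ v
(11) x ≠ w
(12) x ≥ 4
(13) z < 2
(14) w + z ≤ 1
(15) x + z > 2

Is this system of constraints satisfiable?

From constraints 7 and 12: z ≥ x and x ≥ 4, so z ≥ 4. From constraint 13: z ≤ 1. But 1 < 4, so no value of z works.

Unsatisfiable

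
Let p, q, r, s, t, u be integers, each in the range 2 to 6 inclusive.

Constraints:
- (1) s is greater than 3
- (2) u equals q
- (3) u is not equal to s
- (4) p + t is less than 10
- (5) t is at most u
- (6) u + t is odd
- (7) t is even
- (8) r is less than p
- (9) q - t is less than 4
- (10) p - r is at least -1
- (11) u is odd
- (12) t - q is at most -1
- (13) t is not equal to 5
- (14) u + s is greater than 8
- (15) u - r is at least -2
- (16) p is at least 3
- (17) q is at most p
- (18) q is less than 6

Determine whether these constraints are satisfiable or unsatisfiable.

Satisfiable

Take p = 6, q = 5, r = 5, s = 4, t = 2, u = 5. Then constraint 4: p + t = 8; constraint 9: q - t = 3, and every other listed constraint is also met.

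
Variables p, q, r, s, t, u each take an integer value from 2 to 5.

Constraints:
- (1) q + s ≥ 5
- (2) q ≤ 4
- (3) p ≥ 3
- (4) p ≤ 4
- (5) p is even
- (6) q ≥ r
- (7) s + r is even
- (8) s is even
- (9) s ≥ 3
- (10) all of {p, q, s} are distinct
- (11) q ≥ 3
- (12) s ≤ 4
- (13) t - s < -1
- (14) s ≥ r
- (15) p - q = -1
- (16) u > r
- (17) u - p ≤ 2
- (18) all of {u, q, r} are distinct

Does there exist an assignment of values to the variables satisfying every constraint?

Constraints 2, 3, 4, 9, 11, and 12 confine each of p, q, s to the 2 values {3, 4}.
Constraint 10 requires all 3 of them to be distinct, but only 2 values are available — impossible by the pigeonhole principle.

Unsatisfiable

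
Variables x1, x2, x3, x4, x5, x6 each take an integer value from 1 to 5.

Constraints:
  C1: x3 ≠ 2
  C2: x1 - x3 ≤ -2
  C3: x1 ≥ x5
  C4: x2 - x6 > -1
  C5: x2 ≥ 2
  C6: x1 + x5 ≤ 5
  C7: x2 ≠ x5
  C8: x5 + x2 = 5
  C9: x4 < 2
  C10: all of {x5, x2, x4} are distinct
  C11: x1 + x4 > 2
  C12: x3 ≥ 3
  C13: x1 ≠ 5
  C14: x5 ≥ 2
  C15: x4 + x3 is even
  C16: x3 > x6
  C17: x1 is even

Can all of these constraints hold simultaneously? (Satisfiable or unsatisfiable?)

Setting (x1, x2, x3, x4, x5, x6) = (2, 3, 5, 1, 2, 3) satisfies everything: constraint 2: x1 - x3 = -3; constraint 4: x2 - x6 = 0, and the others follow.

Satisfiable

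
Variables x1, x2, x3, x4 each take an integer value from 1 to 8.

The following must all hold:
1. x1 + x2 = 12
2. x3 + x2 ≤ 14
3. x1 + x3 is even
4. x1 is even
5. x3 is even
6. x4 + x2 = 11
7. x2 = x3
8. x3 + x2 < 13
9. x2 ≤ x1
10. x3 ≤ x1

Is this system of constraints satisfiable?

Satisfiable

The assignment x1 = 6, x2 = 6, x3 = 6, x4 = 5 works:
  constraint 1 holds since x1 + x2 = 12.
  constraint 2 holds since x3 + x2 = 12.
The rest check out directly.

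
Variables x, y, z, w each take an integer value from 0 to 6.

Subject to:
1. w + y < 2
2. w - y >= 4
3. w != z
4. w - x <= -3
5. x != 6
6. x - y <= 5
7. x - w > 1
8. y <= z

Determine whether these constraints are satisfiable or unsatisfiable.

Constraints 2, 4, and 6 give w − y ≥ 4, y − x ≥ -5, x − w ≥ 3.
Adding all 3 inequalities: the left sides telescope to 0, and the right sides sum to 4 + (-5) + 3 = 2. So 0 ≥ 2, which is false.

Unsatisfiable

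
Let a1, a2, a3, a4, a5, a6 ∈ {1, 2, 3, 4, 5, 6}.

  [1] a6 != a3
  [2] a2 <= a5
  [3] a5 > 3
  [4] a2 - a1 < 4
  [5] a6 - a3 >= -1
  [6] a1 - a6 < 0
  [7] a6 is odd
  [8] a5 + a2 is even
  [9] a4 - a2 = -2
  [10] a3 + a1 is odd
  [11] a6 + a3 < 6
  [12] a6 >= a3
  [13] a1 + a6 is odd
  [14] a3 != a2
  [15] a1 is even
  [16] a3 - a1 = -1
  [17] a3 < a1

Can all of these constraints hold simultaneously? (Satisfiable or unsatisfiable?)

Satisfiable

Setting (a1, a2, a3, a4, a5, a6) = (2, 5, 1, 3, 5, 3) satisfies everything: constraint 4: a2 - a1 = 3; constraint 5: a6 - a3 = 2; constraint 6: a1 - a6 = -1, and the others follow.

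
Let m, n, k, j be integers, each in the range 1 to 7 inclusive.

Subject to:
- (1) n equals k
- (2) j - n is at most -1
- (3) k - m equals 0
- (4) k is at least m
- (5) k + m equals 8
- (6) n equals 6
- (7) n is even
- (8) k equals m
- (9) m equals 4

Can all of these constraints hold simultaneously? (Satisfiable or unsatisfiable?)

Constraint 6 fixes n = 6 and constraint 9 fixes m = 4. Constraints 1 and 8 give n = k = m, so n = m. But 6 ≠ 4 — contradiction.

Unsatisfiable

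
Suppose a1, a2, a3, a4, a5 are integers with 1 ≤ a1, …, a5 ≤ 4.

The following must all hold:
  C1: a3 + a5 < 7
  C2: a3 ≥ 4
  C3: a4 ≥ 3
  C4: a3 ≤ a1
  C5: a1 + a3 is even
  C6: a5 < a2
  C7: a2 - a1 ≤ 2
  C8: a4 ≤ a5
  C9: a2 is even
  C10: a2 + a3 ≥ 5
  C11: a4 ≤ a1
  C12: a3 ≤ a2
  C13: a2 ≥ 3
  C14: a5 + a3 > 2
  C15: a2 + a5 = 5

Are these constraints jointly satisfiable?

Unsatisfiable

From constraints 2 and 12: a2 ≥ a3 ≥ 4. From constraints 3 and 8: a5 ≥ a4 ≥ 3. Hence a2 + a5 ≥ 7. But constraint 15 requires a2 + a5 = 5, and 5 < 7. Contradiction.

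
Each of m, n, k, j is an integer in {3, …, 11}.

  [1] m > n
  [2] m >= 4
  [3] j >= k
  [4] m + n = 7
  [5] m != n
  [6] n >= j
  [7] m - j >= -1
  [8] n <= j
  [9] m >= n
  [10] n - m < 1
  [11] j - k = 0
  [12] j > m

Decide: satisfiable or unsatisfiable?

Constraints 1, 6, and 12 give n < m, m < j, j ≤ n. Chaining: n < m < j ≤ n, which forces n < n — impossible.

Unsatisfiable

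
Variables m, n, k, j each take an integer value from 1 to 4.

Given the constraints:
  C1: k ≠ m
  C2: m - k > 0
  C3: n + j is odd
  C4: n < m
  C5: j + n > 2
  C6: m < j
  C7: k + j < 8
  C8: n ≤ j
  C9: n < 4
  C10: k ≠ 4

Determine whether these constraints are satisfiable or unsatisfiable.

Satisfiable

Take m = 2, n = 1, k = 1, j = 4. Then constraint 2: m - k = 1; constraint 5: j + n = 5; constraint 7: k + j = 5, and every other listed constraint is also met.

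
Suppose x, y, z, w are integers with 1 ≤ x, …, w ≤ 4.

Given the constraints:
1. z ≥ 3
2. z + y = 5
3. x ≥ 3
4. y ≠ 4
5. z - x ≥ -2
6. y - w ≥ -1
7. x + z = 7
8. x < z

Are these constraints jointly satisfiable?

Try x = 3, y = 1, z = 4, w = 1.
Check constraint 2: z + y = 5; constraint 5: z - x = 1. The remaining constraints are straightforward to verify.

Satisfiable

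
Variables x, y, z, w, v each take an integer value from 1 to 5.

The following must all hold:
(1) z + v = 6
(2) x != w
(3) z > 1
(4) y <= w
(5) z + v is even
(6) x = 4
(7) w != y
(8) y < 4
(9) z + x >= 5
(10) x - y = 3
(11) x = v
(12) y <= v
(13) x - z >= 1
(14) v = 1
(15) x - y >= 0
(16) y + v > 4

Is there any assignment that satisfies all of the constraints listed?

Constraint 6 fixes x = 4 and constraint 14 fixes v = 1, but constraint 11 requires x = v. Since 4 ≠ 1, contradiction.

Unsatisfiable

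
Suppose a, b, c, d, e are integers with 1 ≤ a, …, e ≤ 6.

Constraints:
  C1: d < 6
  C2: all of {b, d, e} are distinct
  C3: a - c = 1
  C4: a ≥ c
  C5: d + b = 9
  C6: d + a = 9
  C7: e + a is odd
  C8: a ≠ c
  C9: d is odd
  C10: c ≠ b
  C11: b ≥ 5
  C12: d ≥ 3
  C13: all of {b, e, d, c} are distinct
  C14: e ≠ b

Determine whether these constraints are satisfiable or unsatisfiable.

Satisfiable

One satisfying assignment is a = 6, b = 6, c = 5, d = 3, e = 1.
For the less obvious constraints — constraint 3: a - c = 1; constraint 5: d + b = 9 — and the others hold by inspection.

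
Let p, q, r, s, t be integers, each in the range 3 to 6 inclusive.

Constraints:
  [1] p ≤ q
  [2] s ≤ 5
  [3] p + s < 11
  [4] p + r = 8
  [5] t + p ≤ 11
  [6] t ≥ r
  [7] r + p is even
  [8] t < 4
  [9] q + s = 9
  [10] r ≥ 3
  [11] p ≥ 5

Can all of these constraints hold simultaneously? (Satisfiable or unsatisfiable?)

Take p = 5, q = 6, r = 3, s = 3, t = 3. Then constraint 3: p + s = 8; constraint 4: p + r = 8, and every other listed constraint is also met.

Satisfiable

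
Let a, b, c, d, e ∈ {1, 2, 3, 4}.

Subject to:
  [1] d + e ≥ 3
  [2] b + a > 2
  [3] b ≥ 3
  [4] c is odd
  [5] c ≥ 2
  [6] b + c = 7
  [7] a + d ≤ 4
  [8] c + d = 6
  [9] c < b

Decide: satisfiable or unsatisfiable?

One satisfying assignment is a = 1, b = 4, c = 3, d = 3, e = 1.
For the less obvious constraints — constraint 1: d + e = 4; constraint 2: b + a = 5; constraint 6: b + c = 7 — and the others hold by inspection.

Satisfiable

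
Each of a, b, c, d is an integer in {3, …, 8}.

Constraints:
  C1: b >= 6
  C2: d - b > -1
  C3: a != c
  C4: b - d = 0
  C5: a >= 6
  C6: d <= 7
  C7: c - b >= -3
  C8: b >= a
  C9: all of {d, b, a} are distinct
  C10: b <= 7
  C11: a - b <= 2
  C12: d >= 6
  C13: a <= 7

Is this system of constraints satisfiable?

Constraints 1, 5, 6, 10, 12, and 13 confine each of d, b, a to the 2 values {6, 7}.
Constraint 9 requires all 3 of them to be distinct, but only 2 values are available — impossible by the pigeonhole principle.

Unsatisfiable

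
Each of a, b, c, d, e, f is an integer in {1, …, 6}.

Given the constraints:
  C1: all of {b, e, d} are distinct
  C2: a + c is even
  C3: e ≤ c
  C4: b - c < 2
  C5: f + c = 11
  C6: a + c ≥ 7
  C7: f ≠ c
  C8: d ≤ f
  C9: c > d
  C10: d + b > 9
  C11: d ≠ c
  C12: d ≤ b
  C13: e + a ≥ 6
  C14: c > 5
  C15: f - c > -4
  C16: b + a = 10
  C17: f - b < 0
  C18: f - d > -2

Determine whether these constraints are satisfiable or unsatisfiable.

One satisfying assignment is a = 4, b = 6, c = 6, d = 5, e = 4, f = 5.
For the less obvious constraints — constraint 4: b - c = 0; constraint 5: f + c = 11; constraint 6: a + c = 10 — and the others hold by inspection.

Satisfiable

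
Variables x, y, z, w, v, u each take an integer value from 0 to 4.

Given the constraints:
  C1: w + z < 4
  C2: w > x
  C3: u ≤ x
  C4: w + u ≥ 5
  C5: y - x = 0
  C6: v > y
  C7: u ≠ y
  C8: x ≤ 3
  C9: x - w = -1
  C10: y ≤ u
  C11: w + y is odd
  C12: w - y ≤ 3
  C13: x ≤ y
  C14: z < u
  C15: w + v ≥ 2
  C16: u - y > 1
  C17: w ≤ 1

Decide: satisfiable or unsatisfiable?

From constraint 17: w ≤ 1. From constraints 3 and 8: u ≤ x ≤ 3. Hence w + u ≤ 4. But constraint 4 requires w + u ≥ 5, and 5 > 4. Contradiction.

Unsatisfiable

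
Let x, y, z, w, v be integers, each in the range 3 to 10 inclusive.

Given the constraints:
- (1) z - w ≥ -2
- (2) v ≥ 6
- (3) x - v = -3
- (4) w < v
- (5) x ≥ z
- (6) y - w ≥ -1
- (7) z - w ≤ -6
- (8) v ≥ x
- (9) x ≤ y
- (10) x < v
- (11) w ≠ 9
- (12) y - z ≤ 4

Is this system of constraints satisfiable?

Constraints 6, 7, and 12 give y − w ≥ -1, w − z ≥ 6, z − y ≥ -4.
Adding all 3 inequalities: the left sides telescope to 0, and the right sides sum to (-1) + 6 + (-4) = 1. So 0 ≥ 1, which is false.

Unsatisfiable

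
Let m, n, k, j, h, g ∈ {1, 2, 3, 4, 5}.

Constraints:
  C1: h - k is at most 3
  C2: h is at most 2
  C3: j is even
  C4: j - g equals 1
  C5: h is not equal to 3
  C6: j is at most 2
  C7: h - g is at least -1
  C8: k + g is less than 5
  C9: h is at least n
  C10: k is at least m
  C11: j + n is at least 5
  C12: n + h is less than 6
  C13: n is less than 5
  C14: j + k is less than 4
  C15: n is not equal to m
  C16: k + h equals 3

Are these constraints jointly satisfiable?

From constraint 6: j ≤ 2. From constraints 2 and 9: n ≤ h ≤ 2. Hence j + n ≤ 4. But constraint 11 requires j + n ≥ 5, and 5 > 4. Contradiction.

Unsatisfiable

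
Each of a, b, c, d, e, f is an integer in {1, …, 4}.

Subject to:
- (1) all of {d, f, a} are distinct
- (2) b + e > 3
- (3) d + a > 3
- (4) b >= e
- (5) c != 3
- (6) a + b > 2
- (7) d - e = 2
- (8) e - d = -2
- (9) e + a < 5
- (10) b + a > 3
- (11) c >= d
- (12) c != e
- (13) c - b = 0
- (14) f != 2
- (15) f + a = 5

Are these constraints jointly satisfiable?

Try a = 1, b = 4, c = 4, d = 3, e = 1, f = 4.
Check constraint 2: b + e = 5; constraint 3: d + a = 4; constraint 6: a + b = 5. The remaining constraints are straightforward to verify.

Satisfiable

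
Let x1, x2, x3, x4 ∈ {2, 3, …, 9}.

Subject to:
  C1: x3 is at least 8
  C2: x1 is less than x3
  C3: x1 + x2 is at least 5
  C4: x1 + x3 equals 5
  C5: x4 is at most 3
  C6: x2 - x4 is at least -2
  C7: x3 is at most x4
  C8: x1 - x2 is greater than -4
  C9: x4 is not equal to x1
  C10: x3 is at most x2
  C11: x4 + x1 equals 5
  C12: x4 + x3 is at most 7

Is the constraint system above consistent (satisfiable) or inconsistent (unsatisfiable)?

From constraints 1 and 7: x4 ≥ x3 and x3 ≥ 8, so x4 ≥ 8. From constraint 5: x4 ≤ 3. But 3 < 8, so no value of x4 works.

Unsatisfiable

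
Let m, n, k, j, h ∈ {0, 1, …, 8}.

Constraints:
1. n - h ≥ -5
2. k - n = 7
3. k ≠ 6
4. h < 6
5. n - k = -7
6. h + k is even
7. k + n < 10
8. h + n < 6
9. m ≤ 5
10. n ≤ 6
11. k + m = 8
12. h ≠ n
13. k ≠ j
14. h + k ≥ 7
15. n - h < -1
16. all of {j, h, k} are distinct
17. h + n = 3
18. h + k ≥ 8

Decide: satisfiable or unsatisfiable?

Try m = 1, n = 0, k = 7, j = 6, h = 3.
Check constraint 1: n - h = -3; constraint 2: k - n = 7; constraint 5: n - k = -7. The remaining constraints are straightforward to verify.

Satisfiable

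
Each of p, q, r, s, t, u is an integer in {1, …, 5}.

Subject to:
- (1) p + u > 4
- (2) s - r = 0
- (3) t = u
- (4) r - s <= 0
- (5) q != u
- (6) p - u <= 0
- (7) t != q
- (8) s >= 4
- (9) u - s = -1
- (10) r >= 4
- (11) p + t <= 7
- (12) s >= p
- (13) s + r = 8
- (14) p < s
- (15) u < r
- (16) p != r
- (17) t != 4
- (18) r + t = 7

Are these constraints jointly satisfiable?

Satisfiable

Setting (p, q, r, s, t, u) = (2, 5, 4, 4, 3, 3) satisfies everything: constraint 1: p + u = 5; constraint 2: s - r = 0; constraint 4: r - s = 0, and the others follow.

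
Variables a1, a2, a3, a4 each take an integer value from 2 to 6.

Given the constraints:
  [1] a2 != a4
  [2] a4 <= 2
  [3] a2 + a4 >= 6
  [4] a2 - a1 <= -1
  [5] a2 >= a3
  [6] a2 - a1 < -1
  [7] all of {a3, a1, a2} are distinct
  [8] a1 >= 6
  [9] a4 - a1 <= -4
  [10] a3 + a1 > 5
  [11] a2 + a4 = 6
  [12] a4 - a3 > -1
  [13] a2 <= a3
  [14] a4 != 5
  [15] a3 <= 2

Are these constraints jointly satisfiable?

Unsatisfiable

From constraints 13 and 15: a2 ≤ a3 ≤ 2. From constraint 2: a4 ≤ 2. Hence a2 + a4 ≤ 4. But constraint 11 requires a2 + a4 = 6, and 6 > 4. Contradiction.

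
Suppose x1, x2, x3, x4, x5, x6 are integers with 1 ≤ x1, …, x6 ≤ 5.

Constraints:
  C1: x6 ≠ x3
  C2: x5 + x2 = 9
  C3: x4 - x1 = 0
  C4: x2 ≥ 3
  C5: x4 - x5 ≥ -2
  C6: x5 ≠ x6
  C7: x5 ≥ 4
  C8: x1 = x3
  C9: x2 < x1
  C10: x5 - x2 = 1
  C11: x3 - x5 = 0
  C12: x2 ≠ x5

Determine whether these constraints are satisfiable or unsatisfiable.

Setting (x1, x2, x3, x4, x5, x6) = (5, 4, 5, 5, 5, 4) satisfies everything: constraint 2: x5 + x2 = 9; constraint 3: x4 - x1 = 0, and the others follow.

Satisfiable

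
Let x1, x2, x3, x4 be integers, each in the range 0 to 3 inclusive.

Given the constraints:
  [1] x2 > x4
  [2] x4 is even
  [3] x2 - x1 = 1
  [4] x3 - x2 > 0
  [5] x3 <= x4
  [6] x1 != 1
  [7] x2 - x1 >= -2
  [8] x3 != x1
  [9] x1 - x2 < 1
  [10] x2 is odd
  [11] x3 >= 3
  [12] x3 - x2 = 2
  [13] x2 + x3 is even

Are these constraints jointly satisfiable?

Unsatisfiable

Constraints 1, 4, and 5 give x4 < x2, x2 < x3, x3 ≤ x4. Chaining: x4 < x2 < x3 ≤ x4, which forces x4 < x4 — impossible.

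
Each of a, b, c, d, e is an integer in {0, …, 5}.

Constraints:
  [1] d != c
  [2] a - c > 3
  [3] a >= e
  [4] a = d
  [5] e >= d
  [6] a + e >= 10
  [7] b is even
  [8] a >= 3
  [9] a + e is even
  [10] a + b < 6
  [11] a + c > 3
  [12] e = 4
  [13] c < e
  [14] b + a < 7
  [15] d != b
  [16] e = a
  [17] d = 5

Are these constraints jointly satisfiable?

Constraint 12 fixes e = 4 and constraint 17 fixes d = 5. Constraints 4 and 16 give e = a = d, so e = d. But 4 ≠ 5 — contradiction.

Unsatisfiable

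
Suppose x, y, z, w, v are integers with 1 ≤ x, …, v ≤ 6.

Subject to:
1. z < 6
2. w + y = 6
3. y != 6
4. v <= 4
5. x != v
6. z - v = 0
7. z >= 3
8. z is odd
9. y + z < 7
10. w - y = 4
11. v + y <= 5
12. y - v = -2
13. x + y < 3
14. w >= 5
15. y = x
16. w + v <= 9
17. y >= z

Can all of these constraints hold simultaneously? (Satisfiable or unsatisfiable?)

From constraint 14: w ≥ 5. From constraints 7 and 17: y ≥ z ≥ 3. Hence w + y ≥ 8. But constraint 2 requires w + y = 6, and 6 < 8. Contradiction.

Unsatisfiable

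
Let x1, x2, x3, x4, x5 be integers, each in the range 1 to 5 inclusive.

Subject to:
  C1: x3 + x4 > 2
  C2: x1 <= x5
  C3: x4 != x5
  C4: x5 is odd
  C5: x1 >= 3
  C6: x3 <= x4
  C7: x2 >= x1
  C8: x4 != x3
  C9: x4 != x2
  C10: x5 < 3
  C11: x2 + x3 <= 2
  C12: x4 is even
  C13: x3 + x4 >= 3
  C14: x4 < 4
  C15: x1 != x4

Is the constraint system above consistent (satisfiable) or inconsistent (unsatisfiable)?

Unsatisfiable

From constraints 2 and 5: x5 ≥ x1 and x1 ≥ 3, so x5 ≥ 3. From constraint 10: x5 ≤ 2. But 2 < 3, so no value of x5 works.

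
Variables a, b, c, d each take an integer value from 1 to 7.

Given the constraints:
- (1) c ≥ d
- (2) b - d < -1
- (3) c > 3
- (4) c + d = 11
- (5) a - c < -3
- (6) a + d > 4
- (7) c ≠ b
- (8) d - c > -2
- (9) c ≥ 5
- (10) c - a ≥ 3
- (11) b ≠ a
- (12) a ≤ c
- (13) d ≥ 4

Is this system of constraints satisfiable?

Satisfiable

One satisfying assignment is a = 2, b = 3, c = 6, d = 5.
For the less obvious constraints — constraint 2: b - d = -2; constraint 4: c + d = 11 — and the others hold by inspection.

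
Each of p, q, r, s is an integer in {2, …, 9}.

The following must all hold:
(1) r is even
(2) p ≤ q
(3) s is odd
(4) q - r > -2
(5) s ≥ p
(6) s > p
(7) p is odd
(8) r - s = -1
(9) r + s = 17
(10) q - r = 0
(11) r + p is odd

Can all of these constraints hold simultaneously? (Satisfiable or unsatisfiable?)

Take p = 3, q = 8, r = 8, s = 9. Then constraint 4: q - r = 0; constraint 8: r - s = -1, and every other listed constraint is also met.

Satisfiable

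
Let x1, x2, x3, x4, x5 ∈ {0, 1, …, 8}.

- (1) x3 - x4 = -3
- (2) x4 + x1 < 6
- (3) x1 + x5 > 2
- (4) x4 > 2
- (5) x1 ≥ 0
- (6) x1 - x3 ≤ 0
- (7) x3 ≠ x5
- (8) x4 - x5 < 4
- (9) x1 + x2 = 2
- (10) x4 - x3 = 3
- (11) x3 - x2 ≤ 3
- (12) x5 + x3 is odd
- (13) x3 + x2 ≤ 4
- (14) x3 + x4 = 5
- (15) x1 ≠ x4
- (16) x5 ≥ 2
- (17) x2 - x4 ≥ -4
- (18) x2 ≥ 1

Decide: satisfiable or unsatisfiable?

Satisfiable

Setting (x1, x2, x3, x4, x5) = (1, 1, 1, 4, 2) satisfies everything: constraint 1: x3 - x4 = -3; constraint 2: x4 + x1 = 5, and the others follow.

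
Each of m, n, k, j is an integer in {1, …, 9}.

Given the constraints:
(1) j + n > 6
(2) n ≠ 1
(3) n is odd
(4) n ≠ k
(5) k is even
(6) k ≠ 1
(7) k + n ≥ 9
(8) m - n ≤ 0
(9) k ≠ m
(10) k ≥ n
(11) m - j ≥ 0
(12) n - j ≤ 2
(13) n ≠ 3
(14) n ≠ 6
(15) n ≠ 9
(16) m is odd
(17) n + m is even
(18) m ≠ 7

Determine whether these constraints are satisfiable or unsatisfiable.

Setting (m, n, k, j) = (5, 5, 6, 4) satisfies everything: constraint 1: j + n = 9; constraint 7: k + n = 11; constraint 8: m - n = 0, and the others follow.

Satisfiable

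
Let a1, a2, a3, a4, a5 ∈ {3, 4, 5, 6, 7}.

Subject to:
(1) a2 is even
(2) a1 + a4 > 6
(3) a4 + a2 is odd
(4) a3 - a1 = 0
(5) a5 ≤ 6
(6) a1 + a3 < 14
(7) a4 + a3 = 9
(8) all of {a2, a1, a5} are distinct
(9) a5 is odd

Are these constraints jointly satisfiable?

The assignment a1 = 6, a2 = 4, a3 = 6, a4 = 3, a5 = 3 works:
  constraint 2 holds since a1 + a4 = 9.
  constraint 4 holds since a3 - a1 = 0.
The rest check out directly.

Satisfiable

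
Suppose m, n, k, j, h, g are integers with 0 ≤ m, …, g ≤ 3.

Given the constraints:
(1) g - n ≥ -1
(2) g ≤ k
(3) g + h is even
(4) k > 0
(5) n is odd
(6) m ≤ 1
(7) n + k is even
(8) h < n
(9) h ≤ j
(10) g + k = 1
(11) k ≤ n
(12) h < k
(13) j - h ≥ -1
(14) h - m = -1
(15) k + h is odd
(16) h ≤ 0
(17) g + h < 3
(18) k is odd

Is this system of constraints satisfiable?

Try m = 1, n = 1, k = 1, j = 0, h = 0, g = 0.
Check constraint 1: g - n = -1; constraint 10: g + k = 1. The remaining constraints are straightforward to verify.

Satisfiable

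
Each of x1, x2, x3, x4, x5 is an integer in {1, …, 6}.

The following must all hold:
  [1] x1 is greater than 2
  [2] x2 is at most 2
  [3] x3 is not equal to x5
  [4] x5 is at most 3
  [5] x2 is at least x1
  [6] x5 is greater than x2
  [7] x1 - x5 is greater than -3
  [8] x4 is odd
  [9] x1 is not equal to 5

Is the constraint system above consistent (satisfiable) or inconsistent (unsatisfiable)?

Unsatisfiable

From constraint 1: x1 ≥ 3. From constraints 2 and 5: x1 ≤ x2 and x2 ≤ 2, so x1 ≤ 2. But 2 < 3, so no value of x1 works.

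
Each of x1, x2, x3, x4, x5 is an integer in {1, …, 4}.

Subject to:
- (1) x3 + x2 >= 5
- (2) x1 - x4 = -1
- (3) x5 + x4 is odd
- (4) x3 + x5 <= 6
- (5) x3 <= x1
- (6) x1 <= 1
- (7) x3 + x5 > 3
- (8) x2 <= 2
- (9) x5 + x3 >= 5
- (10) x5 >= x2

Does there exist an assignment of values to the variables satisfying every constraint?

From constraints 5 and 6: x3 ≤ x1 ≤ 1. From constraint 8: x2 ≤ 2. Hence x3 + x2 ≤ 3. But constraint 1 requires x3 + x2 ≥ 5, and 5 > 3. Contradiction.

Unsatisfiable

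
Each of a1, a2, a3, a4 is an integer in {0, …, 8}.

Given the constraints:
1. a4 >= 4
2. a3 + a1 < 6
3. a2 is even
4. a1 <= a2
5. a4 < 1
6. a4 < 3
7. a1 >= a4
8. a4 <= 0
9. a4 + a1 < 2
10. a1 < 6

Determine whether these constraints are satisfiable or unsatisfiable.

Unsatisfiable

From constraint 1: a4 ≥ 4. From constraint 5: a4 ≤ 0. But 0 < 4, so no value of a4 works.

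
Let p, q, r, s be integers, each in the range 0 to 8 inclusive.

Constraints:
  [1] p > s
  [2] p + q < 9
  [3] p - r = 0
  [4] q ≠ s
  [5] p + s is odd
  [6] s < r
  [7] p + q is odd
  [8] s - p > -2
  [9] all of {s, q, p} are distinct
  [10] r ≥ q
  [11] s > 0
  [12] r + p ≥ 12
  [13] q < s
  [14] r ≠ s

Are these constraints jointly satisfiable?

Satisfiable

Try p = 7, q = 0, r = 7, s = 6.
Check constraint 2: p + q = 7; constraint 3: p - r = 0; constraint 8: s - p = -1. The remaining constraints are straightforward to verify.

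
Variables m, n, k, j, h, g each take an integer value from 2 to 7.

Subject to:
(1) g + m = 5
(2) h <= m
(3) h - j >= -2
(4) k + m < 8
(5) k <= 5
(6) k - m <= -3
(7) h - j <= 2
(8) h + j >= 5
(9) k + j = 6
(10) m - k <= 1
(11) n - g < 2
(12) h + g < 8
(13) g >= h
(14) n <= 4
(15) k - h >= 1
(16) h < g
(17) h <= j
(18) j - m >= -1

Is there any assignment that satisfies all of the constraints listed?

Unsatisfiable

Constraints 3, 6, 15, and 18 give k − h ≥ 1, h − j ≥ -2, j − m ≥ -1, m − k ≥ 3.
Adding all 4 inequalities: the left sides telescope to 0, and the right sides sum to 1 + (-2) + (-1) + 3 = 1. So 0 ≥ 1, which is false.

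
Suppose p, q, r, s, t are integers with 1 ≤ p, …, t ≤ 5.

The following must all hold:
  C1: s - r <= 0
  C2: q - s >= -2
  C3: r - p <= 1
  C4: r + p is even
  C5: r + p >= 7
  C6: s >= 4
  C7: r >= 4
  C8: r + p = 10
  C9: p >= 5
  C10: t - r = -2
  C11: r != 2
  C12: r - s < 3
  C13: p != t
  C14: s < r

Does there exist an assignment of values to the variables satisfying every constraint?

Setting (p, q, r, s, t) = (5, 4, 5, 4, 3) satisfies everything: constraint 1: s - r = -1; constraint 2: q - s = 0, and the others follow.

Satisfiable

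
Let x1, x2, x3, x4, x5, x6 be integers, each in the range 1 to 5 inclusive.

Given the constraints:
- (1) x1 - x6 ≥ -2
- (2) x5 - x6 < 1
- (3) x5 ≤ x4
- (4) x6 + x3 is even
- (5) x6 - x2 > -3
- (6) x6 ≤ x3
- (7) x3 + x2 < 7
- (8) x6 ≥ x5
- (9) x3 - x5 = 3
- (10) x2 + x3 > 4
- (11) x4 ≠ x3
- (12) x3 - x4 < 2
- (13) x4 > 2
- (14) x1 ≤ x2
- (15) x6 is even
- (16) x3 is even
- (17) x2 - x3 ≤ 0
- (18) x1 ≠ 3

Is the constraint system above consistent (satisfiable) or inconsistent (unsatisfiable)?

Satisfiable

Try x1 = 1, x2 = 2, x3 = 4, x4 = 3, x5 = 1, x6 = 2.
Check constraint 1: x1 - x6 = -1; constraint 2: x5 - x6 = -1. The remaining constraints are straightforward to verify.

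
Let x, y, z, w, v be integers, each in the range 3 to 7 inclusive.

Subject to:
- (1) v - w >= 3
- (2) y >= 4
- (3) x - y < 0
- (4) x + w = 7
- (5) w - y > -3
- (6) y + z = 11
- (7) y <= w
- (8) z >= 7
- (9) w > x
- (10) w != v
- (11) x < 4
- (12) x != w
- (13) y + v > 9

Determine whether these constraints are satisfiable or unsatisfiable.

Try x = 3, y = 4, z = 7, w = 4, v = 7.
Check constraint 1: v - w = 3; constraint 3: x - y = -1; constraint 4: x + w = 7. The remaining constraints are straightforward to verify.

Satisfiable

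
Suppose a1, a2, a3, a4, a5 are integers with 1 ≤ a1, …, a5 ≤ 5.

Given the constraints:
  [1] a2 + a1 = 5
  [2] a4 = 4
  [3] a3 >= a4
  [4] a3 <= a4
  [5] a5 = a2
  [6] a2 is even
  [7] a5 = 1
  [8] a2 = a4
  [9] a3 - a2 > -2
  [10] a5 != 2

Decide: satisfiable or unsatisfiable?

Unsatisfiable

Constraint 7 fixes a5 = 1 and constraint 2 fixes a4 = 4. Constraints 5 and 8 give a5 = a2 = a4, so a5 = a4. But 1 ≠ 4 — contradiction.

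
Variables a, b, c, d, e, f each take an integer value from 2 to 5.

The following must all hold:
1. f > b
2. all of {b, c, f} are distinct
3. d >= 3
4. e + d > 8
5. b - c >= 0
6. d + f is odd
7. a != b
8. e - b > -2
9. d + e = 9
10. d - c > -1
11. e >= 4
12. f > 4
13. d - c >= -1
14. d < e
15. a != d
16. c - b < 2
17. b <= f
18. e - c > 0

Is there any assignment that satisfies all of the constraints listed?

Take a = 5, b = 4, c = 3, d = 4, e = 5, f = 5. Then constraint 4: e + d = 9; constraint 5: b - c = 1, and every other listed constraint is also met.

Satisfiable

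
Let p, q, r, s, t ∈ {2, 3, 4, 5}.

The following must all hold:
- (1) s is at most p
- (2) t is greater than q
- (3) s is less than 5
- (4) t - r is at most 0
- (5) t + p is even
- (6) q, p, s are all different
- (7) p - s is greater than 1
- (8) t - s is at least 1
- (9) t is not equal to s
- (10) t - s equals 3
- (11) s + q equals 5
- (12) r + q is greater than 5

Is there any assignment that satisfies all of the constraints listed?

Satisfiable

The assignment p = 5, q = 3, r = 5, s = 2, t = 5 works:
  constraint 4 holds since t - r = 0.
  constraint 7 holds since p - s = 3.
  constraint 8 holds since t - s = 3.
The rest check out directly.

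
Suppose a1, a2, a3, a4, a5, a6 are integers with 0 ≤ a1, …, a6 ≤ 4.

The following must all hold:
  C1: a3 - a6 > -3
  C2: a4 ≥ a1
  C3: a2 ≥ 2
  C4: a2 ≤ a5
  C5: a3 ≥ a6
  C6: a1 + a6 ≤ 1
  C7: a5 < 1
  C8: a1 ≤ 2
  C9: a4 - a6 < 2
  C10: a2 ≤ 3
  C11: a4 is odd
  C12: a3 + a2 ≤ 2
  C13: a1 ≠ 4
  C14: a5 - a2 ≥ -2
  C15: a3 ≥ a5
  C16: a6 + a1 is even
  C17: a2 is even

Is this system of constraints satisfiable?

Unsatisfiable

From constraints 3 and 4: a5 ≥ a2 and a2 ≥ 2, so a5 ≥ 2. From constraint 7: a5 ≤ 0. But 0 < 2, so no value of a5 works.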